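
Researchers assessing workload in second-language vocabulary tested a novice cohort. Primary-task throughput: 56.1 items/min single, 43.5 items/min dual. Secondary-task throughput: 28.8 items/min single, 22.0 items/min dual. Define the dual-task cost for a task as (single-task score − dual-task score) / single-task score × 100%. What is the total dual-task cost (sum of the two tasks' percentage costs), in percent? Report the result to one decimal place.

46.1

Primary cost = (56.1 − 43.5) / 56.1 × 100% = 22.4599%.
Secondary cost = (28.8 − 22.0) / 28.8 × 100% = 23.6111%.
Total = 22.4599% + 23.6111% = 46.0710% ≈ 46.1%.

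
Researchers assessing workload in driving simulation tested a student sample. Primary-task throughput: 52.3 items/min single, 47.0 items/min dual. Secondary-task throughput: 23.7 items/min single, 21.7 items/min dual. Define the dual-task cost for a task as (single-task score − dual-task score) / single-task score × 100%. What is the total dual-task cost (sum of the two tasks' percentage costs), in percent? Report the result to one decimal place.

18.6

Primary cost = (52.3 − 47.0) / 52.3 × 100% = 10.1338%.
Secondary cost = (23.7 − 21.7) / 23.7 × 100% = 8.4388%.
Total = 10.1338% + 8.4388% = 18.5726% ≈ 18.6%.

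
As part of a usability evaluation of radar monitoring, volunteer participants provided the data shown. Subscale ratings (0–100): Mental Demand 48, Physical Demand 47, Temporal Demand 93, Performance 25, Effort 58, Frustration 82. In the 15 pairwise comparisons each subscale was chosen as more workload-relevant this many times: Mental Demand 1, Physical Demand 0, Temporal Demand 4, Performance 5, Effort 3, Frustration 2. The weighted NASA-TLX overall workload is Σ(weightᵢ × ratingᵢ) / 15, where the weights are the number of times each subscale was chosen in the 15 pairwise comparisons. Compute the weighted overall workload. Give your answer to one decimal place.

The tallies are the weights (they sum to 15).
Weighted sum = 1·48 + 0·47 + 4·93 + 5·25 + 3·58 + 2·82
            = 48 + 0 + 372 + 125 + 174 + 164 = 883.
Overall workload = 883 / 15 = 58.8667 ≈ 58.9.

58.9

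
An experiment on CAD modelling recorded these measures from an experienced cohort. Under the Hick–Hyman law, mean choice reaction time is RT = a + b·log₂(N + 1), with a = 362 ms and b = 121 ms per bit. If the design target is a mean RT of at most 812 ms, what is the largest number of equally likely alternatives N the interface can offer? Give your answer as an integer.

Set 362 + 121·log₂(N + 1) ≤ 812.
log₂(N + 1) ≤ (812 − 362) / 121 = 3.7190.
N + 1 ≤ 2^3.7190 = 13.1683.
N ≤ 12.1683, so the largest integer N is 12.

12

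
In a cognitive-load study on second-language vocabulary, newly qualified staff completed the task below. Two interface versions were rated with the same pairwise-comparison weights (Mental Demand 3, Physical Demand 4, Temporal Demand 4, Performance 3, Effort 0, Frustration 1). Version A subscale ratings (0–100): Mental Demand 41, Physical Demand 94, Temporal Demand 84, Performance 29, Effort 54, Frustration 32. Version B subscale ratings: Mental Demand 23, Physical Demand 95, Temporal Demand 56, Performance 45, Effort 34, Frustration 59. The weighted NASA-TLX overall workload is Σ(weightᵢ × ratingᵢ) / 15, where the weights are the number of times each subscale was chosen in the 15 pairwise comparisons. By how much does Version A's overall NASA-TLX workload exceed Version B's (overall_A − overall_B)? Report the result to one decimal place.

5.8

Version A weighted sum = 3·41 + 4·94 + 4·84 + 3·29 + 0·54 + 1·32 = 123 + 376 + 336 + 87 + 0 + 32 = 954; overall_A = 954/15 = 63.6000.
Version B weighted sum = 3·23 + 4·95 + 4·56 + 3·45 + 0·34 + 1·59 = 69 + 380 + 224 + 135 + 0 + 59 = 867; overall_B = 867/15 = 57.8000.
Difference = 63.6000 − 57.8000 = 5.8000 ≈ 5.8.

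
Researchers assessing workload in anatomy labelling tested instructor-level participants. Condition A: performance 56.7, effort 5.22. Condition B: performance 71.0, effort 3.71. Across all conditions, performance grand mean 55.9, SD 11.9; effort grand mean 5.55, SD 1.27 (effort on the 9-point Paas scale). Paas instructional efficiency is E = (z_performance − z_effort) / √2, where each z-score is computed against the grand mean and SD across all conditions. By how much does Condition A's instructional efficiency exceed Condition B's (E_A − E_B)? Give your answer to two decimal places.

Condition A: z_P = (56.7 − 55.9)/11.9 = 0.0672; z_E = (5.22 − 5.55)/1.27 = -0.2598; E_A = (0.0672 − (-0.2598))/√2 = 0.2312.
Condition B: z_P = (71.0 − 55.9)/11.9 = 1.2689; z_E = (3.71 − 5.55)/1.27 = -1.4488; E_B = (1.2689 − (-1.4488))/√2 = 1.9217.
E_A − E_B = 0.2312 − 1.9217 = -1.6905 ≈ -1.69.

-1.69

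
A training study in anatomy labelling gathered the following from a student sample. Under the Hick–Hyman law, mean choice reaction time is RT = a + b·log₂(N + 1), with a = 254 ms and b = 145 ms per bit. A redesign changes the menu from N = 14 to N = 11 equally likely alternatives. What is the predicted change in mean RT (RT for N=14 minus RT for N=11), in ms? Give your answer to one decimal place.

RT(14) = 254 + 145·log₂(15) = 254 + 145·3.9069 = 820.5005 ms.
RT(11) = 254 + 145·log₂(12) = 254 + 145·3.5850 = 773.8250 ms.
Difference = 820.5005 − 773.8250 = 46.6755 ≈ 46.7 ms.

46.7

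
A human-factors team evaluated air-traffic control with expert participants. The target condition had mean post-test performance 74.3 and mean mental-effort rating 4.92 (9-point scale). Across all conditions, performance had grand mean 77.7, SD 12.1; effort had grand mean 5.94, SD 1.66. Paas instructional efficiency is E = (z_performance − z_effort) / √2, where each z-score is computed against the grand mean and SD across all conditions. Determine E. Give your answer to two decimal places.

z_performance = (74.3 − 77.7) / 12.1 = -3.4000 / 12.1 = -0.2810.
z_effort = (4.92 − 5.94) / 1.66 = -1.0200 / 1.66 = -0.6145.
z_P − z_E = -0.2810 − (-0.6145) = 0.3335.
E = 0.3335 / √2 = 0.3335 / 1.41421 = 0.2358 ≈ 0.24.

0.24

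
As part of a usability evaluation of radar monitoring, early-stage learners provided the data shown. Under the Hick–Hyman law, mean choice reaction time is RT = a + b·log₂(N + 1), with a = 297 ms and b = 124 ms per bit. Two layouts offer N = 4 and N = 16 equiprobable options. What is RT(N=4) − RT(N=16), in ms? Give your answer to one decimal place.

RT(4) = 297 + 124·log₂(5) = 297 + 124·2.3219 = 584.9156 ms.
RT(16) = 297 + 124·log₂(17) = 297 + 124·4.0875 = 803.8500 ms.
Difference = 584.9156 − 803.8500 = -218.9344 ≈ -218.9 ms.

-218.9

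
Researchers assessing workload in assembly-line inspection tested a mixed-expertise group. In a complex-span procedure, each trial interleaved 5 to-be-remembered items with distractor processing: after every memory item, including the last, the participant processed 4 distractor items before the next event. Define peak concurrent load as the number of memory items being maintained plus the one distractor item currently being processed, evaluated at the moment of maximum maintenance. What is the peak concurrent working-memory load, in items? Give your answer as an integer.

6

Maintenance is greatest during the distractor(s) after memory item 5: all 5 memory items are being held.
One distractor item is concurrently being processed.
Peak concurrent load = 5 + 1 = 6 items.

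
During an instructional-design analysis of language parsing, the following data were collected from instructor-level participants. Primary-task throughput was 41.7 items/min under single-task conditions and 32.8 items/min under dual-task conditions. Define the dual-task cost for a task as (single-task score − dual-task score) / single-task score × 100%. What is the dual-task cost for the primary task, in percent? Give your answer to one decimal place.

21.3

Cost = (41.7 − 32.8) / 41.7 × 100%
     = 8.9000 / 41.7 × 100% = 21.3429%.
≈ 21.3%.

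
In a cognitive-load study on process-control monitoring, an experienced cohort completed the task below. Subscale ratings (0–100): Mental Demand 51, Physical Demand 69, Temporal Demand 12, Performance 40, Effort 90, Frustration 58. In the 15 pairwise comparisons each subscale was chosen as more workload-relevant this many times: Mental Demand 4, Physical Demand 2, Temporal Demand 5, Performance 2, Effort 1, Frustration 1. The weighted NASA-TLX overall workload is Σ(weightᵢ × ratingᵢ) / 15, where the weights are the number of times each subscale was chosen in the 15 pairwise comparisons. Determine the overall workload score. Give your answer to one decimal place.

The tallies are the weights (they sum to 15).
Weighted sum = 4·51 + 2·69 + 5·12 + 2·40 + 1·90 + 1·58
            = 204 + 138 + 60 + 80 + 90 + 58 = 630.
Overall workload = 630 / 15 = 42.0000 ≈ 42.0.

42.0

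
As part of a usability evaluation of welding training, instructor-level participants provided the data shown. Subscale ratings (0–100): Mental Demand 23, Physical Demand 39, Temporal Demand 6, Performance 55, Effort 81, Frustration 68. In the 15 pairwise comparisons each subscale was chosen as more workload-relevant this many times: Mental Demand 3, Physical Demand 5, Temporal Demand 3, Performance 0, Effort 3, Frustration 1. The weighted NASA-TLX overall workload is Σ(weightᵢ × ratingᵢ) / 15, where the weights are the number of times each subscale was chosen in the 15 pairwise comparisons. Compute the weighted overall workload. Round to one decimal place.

39.5

The tallies are the weights (they sum to 15).
Weighted sum = 3·23 + 5·39 + 3·6 + 0·55 + 3·81 + 1·68
            = 69 + 195 + 18 + 0 + 243 + 68 = 593.
Overall workload = 593 / 15 = 39.5333 ≈ 39.5.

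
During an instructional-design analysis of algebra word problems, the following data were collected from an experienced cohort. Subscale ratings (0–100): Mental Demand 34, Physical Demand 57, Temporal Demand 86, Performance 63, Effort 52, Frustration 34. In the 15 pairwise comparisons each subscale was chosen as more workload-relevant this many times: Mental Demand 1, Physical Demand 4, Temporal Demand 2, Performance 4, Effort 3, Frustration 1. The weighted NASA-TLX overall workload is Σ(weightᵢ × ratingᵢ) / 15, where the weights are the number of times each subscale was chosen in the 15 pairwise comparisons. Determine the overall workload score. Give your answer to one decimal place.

The tallies are the weights (they sum to 15).
Weighted sum = 1·34 + 4·57 + 2·86 + 4·63 + 3·52 + 1·34
            = 34 + 228 + 172 + 252 + 156 + 34 = 876.
Overall workload = 876 / 15 = 58.4000 ≈ 58.4.

58.4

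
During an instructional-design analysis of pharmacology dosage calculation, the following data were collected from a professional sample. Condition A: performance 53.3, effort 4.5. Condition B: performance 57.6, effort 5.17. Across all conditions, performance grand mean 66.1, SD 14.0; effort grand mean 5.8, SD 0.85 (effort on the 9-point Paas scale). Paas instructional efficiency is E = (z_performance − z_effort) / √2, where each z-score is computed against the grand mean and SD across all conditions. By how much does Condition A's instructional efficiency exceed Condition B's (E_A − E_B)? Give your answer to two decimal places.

0.34

Condition A: z_P = (53.3 − 66.1)/14.0 = -0.9143; z_E = (4.5 − 5.8)/0.85 = -1.5294; E_A = (-0.9143 − (-1.5294))/√2 = 0.4349.
Condition B: z_P = (57.6 − 66.1)/14.0 = -0.6071; z_E = (5.17 − 5.8)/0.85 = -0.7412; E_B = (-0.6071 − (-0.7412))/√2 = 0.0948.
E_A − E_B = 0.4349 − 0.0948 = 0.3401 ≈ 0.34.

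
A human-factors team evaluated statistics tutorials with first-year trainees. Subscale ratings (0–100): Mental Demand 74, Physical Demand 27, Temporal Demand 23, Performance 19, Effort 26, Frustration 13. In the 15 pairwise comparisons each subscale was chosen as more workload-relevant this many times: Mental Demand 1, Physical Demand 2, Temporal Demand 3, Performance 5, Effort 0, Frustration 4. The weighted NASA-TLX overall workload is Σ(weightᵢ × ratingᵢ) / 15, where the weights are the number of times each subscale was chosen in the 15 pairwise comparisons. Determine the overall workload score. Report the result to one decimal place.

The tallies are the weights (they sum to 15).
Weighted sum = 1·74 + 2·27 + 3·23 + 5·19 + 0·26 + 4·13
            = 74 + 54 + 69 + 95 + 0 + 52 = 344.
Overall workload = 344 / 15 = 22.9333 ≈ 22.9.

22.9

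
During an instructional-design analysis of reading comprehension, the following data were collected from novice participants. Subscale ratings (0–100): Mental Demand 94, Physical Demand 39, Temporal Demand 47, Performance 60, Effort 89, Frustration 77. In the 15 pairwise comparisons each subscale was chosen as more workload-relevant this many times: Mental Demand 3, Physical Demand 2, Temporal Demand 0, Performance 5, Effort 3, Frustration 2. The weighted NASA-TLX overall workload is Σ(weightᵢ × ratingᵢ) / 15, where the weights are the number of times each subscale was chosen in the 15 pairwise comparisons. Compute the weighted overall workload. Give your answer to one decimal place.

72.1

The tallies are the weights (they sum to 15).
Weighted sum = 3·94 + 2·39 + 0·47 + 5·60 + 3·89 + 2·77
            = 282 + 78 + 0 + 300 + 267 + 154 = 1081.
Overall workload = 1081 / 15 = 72.0667 ≈ 72.1.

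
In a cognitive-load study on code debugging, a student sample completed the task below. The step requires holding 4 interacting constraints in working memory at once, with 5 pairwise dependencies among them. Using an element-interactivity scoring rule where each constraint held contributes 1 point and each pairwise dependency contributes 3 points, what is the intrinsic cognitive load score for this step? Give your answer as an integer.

Element contribution: 4 × 1 = 4.
Interaction contribution: 5 × 3 = 15.
Intrinsic load = 4 + 15 = 19.

19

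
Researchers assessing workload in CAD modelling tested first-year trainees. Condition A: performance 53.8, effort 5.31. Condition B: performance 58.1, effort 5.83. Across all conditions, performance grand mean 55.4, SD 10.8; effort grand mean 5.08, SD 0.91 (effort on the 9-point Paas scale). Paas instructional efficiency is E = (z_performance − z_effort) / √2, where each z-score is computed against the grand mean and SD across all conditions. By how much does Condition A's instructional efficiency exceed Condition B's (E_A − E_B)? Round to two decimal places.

0.12

Condition A: z_P = (53.8 − 55.4)/10.8 = -0.1481; z_E = (5.31 − 5.08)/0.91 = 0.2527; E_A = (-0.1481 − 0.2527)/√2 = -0.2834.
Condition B: z_P = (58.1 − 55.4)/10.8 = 0.2500; z_E = (5.83 − 5.08)/0.91 = 0.8242; E_B = (0.2500 − 0.8242)/√2 = -0.4060.
E_A − E_B = -0.2834 − (-0.4060) = 0.1226 ≈ 0.12.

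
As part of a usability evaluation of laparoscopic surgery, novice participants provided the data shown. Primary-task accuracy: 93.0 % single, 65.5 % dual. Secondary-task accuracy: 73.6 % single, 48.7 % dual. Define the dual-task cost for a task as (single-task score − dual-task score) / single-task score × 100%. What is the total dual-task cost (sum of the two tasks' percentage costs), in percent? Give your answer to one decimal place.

Primary cost = (93.0 − 65.5) / 93.0 × 100% = 29.5699%.
Secondary cost = (73.6 − 48.7) / 73.6 × 100% = 33.8315%.
Total = 29.5699% + 33.8315% = 63.4014% ≈ 63.4%.

63.4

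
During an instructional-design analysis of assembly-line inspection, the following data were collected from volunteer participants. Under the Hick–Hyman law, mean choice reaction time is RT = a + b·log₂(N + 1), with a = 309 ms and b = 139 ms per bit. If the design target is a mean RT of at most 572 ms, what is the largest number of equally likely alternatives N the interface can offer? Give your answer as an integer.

2

Set 309 + 139·log₂(N + 1) ≤ 572.
log₂(N + 1) ≤ (572 − 309) / 139 = 1.8921.
N + 1 ≤ 2^1.8921 = 3.7118.
N ≤ 2.7118, so the largest integer N is 2.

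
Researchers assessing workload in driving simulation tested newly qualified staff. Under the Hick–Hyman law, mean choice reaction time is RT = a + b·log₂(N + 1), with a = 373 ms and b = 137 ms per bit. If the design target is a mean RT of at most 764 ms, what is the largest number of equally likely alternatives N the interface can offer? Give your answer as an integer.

6

Set 373 + 137·log₂(N + 1) ≤ 764.
log₂(N + 1) ≤ (764 − 373) / 137 = 2.8540.
N + 1 ≤ 2^2.8540 = 7.2300.
N ≤ 6.2300, so the largest integer N is 6.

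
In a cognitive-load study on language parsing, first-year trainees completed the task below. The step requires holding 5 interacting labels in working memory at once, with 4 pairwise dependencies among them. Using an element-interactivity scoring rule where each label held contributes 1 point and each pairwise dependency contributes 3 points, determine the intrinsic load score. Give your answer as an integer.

17

Element contribution: 5 × 1 = 5.
Interaction contribution: 4 × 3 = 12.
Intrinsic load = 5 + 12 = 17.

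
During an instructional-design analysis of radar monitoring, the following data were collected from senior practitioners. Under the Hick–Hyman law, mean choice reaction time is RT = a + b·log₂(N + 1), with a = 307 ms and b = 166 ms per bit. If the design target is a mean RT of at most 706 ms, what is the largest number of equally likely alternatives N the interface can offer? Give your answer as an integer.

Set 307 + 166·log₂(N + 1) ≤ 706.
log₂(N + 1) ≤ (706 − 307) / 166 = 2.4036.
N + 1 ≤ 2^2.4036 = 5.2912.
N ≤ 4.2912, so the largest integer N is 4.

4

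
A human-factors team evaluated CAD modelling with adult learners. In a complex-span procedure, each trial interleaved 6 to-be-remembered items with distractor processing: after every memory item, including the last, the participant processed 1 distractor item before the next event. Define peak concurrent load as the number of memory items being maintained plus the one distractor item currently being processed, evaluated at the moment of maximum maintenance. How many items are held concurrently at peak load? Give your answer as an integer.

7

Maintenance is greatest during the distractor(s) after memory item 6: all 6 memory items are being held.
One distractor item is concurrently being processed.
Peak concurrent load = 6 + 1 = 7 items.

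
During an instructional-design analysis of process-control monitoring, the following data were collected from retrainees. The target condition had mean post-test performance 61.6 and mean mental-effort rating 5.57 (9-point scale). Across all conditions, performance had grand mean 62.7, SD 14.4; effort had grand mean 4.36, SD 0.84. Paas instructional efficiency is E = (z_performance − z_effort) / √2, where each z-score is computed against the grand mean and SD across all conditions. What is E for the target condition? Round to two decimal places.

-1.07

z_performance = (61.6 − 62.7) / 14.4 = -1.1000 / 14.4 = -0.0764.
z_effort = (5.57 − 4.36) / 0.84 = 1.2100 / 0.84 = 1.4405.
z_P − z_E = -0.0764 − 1.4405 = -1.5169.
E = -1.5169 / √2 = -1.5169 / 1.41421 = -1.0726 ≈ -1.07.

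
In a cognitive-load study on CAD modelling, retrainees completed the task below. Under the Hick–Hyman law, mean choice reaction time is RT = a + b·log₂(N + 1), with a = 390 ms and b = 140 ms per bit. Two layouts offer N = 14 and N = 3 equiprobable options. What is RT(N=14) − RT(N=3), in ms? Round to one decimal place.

267.0

RT(14) = 390 + 140·log₂(15) = 390 + 140·3.9069 = 936.9660 ms.
RT(3) = 390 + 140·log₂(4) = 390 + 140·2.0000 = 670.0000 ms.
Difference = 936.9660 − 670.0000 = 266.9660 ≈ 267.0 ms.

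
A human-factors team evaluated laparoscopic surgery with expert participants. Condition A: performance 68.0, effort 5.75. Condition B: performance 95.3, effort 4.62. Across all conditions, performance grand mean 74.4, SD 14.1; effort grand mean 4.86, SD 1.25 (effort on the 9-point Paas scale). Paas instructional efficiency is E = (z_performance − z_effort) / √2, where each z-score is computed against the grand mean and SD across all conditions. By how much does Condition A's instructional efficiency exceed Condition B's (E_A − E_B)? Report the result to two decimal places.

Condition A: z_P = (68.0 − 74.4)/14.1 = -0.4539; z_E = (5.75 − 4.86)/1.25 = 0.7120; E_A = (-0.4539 − 0.7120)/√2 = -0.8244.
Condition B: z_P = (95.3 − 74.4)/14.1 = 1.4823; z_E = (4.62 − 4.86)/1.25 = -0.1920; E_B = (1.4823 − (-0.1920))/√2 = 1.1839.
E_A − E_B = -0.8244 − 1.1839 = -2.0083 ≈ -2.01.

-2.01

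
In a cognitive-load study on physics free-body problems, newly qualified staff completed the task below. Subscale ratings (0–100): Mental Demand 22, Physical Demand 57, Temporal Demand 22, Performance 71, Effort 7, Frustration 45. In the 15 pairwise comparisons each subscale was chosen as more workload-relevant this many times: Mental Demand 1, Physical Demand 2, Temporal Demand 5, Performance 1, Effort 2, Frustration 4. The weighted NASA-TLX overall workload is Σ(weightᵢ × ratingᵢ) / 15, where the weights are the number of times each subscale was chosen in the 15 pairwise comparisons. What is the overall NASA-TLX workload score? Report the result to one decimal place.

The tallies are the weights (they sum to 15).
Weighted sum = 1·22 + 2·57 + 5·22 + 1·71 + 2·7 + 4·45
            = 22 + 114 + 110 + 71 + 14 + 180 = 511.
Overall workload = 511 / 15 = 34.0667 ≈ 34.1.

34.1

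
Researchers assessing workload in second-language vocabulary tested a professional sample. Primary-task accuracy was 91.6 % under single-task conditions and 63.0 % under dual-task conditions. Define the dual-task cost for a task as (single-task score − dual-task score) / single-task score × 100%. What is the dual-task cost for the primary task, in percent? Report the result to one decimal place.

31.2

Cost = (91.6 − 63.0) / 91.6 × 100%
     = 28.6000 / 91.6 × 100% = 31.2227%.
≈ 31.2%.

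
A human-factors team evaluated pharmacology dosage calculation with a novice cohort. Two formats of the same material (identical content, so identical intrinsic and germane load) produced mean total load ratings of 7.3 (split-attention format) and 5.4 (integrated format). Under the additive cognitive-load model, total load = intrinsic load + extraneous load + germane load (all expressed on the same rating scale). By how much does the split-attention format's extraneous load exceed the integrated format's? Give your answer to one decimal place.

Intrinsic and germane load are equal across formats, so the difference in total load equals the difference in extraneous load.
Extraneous-load difference = 7.3 − 5.4 = 1.9.

1.9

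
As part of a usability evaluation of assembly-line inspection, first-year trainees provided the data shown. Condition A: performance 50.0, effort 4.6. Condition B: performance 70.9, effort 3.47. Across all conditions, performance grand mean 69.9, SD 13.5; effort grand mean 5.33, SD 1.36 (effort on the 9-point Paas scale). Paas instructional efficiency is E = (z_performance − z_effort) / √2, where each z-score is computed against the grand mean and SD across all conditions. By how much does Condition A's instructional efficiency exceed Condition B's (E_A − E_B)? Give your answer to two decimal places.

-1.68

Condition A: z_P = (50.0 − 69.9)/13.5 = -1.4741; z_E = (4.6 − 5.33)/1.36 = -0.5368; E_A = (-1.4741 − (-0.5368))/√2 = -0.6628.
Condition B: z_P = (70.9 − 69.9)/13.5 = 0.0741; z_E = (3.47 − 5.33)/1.36 = -1.3676; E_B = (0.0741 − (-1.3676))/√2 = 1.0194.
E_A − E_B = -0.6628 − 1.0194 = -1.6822 ≈ -1.68.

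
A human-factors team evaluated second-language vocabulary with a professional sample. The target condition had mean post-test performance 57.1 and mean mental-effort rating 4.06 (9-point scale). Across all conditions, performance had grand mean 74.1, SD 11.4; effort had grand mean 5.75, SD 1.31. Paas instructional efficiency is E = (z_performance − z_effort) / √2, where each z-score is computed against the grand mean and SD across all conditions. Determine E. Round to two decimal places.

-0.14

z_performance = (57.1 − 74.1) / 11.4 = -17.0000 / 11.4 = -1.4912.
z_effort = (4.06 − 5.75) / 1.31 = -1.6900 / 1.31 = -1.2901.
z_P − z_E = -1.4912 − (-1.2901) = -0.2011.
E = -0.2011 / √2 = -0.2011 / 1.41421 = -0.1422 ≈ -0.14.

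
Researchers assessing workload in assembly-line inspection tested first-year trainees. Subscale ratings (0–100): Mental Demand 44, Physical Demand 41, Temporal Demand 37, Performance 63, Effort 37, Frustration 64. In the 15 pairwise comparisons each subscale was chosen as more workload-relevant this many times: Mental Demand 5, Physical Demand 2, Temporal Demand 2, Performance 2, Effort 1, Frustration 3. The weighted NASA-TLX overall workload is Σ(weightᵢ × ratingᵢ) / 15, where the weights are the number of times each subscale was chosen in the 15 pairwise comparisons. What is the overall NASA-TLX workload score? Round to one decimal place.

48.7

The tallies are the weights (they sum to 15).
Weighted sum = 5·44 + 2·41 + 2·37 + 2·63 + 1·37 + 3·64
            = 220 + 82 + 74 + 126 + 37 + 192 = 731.
Overall workload = 731 / 15 = 48.7333 ≈ 48.7.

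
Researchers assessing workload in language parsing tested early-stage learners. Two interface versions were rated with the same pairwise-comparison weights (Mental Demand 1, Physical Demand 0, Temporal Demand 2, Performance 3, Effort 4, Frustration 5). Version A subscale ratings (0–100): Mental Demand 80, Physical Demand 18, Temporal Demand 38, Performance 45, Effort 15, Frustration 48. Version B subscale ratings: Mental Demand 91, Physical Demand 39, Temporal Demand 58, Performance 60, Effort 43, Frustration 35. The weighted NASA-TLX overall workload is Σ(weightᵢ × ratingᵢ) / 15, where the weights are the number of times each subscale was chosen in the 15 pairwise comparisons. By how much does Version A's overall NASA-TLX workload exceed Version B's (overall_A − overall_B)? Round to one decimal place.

Version A weighted sum = 1·80 + 0·18 + 2·38 + 3·45 + 4·15 + 5·48 = 80 + 0 + 76 + 135 + 60 + 240 = 591; overall_A = 591/15 = 39.4000.
Version B weighted sum = 1·91 + 0·39 + 2·58 + 3·60 + 4·43 + 5·35 = 91 + 0 + 116 + 180 + 172 + 175 = 734; overall_B = 734/15 = 48.9333.
Difference = 39.4000 − 48.9333 = -9.5333 ≈ -9.5.

-9.5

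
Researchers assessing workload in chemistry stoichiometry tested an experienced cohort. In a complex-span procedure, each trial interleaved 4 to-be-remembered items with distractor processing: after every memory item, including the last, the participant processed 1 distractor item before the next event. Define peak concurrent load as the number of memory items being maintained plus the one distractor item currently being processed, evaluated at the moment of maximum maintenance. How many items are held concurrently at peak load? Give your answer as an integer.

5

Maintenance is greatest during the distractor(s) after memory item 4: all 4 memory items are being held.
One distractor item is concurrently being processed.
Peak concurrent load = 4 + 1 = 5 items.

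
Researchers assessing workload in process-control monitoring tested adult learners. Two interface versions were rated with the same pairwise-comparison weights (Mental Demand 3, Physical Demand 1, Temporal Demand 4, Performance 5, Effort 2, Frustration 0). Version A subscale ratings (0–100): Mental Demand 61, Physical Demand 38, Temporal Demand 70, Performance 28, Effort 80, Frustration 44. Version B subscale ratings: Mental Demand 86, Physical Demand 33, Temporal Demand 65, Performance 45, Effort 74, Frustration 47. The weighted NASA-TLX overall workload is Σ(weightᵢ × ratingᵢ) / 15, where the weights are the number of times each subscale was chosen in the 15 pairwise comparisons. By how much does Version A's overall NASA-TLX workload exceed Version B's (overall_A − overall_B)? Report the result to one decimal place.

-8.2

Version A weighted sum = 3·61 + 1·38 + 4·70 + 5·28 + 2·80 + 0·44 = 183 + 38 + 280 + 140 + 160 + 0 = 801; overall_A = 801/15 = 53.4000.
Version B weighted sum = 3·86 + 1·33 + 4·65 + 5·45 + 2·74 + 0·47 = 258 + 33 + 260 + 225 + 148 + 0 = 924; overall_B = 924/15 = 61.6000.
Difference = 53.4000 − 61.6000 = -8.2000 ≈ -8.2.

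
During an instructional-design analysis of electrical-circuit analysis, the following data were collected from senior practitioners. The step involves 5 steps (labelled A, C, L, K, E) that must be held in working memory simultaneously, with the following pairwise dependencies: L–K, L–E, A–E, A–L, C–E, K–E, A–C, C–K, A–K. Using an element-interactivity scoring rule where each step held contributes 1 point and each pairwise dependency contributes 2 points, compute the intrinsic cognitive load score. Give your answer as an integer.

23

Count of steps held simultaneously: 5.
Count of pairwise dependencies listed: 9.
Element contribution: 5 × 1 = 5.
Interaction contribution: 9 × 2 = 18.
Intrinsic load = 5 + 18 = 23.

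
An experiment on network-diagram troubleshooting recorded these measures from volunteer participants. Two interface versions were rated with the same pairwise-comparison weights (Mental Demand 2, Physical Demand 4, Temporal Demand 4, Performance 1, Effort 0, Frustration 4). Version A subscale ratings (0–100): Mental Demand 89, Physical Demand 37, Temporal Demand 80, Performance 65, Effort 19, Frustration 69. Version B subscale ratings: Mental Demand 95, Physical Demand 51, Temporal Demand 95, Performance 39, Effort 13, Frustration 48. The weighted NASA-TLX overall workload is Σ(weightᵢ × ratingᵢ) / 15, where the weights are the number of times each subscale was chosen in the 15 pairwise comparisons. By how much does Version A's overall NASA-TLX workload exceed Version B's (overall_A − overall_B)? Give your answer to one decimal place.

Version A weighted sum = 2·89 + 4·37 + 4·80 + 1·65 + 0·19 + 4·69 = 178 + 148 + 320 + 65 + 0 + 276 = 987; overall_A = 987/15 = 65.8000.
Version B weighted sum = 2·95 + 4·51 + 4·95 + 1·39 + 0·13 + 4·48 = 190 + 204 + 380 + 39 + 0 + 192 = 1005; overall_B = 1005/15 = 67.0000.
Difference = 65.8000 − 67.0000 = -1.2000 ≈ -1.2.

-1.2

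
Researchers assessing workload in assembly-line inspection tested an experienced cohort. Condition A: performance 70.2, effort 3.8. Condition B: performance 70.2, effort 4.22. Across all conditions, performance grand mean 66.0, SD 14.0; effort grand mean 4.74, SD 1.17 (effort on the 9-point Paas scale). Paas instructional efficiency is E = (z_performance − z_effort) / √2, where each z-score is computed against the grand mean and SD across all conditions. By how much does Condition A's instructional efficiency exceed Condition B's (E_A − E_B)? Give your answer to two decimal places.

0.25

Condition A: z_P = (70.2 − 66.0)/14.0 = 0.3000; z_E = (3.8 − 4.74)/1.17 = -0.8034; E_A = (0.3000 − (-0.8034))/√2 = 0.7802.
Condition B: z_P = (70.2 − 66.0)/14.0 = 0.3000; z_E = (4.22 − 4.74)/1.17 = -0.4444; E_B = (0.3000 − (-0.4444))/√2 = 0.5264.
E_A − E_B = 0.7802 − 0.5264 = 0.2538 ≈ 0.25.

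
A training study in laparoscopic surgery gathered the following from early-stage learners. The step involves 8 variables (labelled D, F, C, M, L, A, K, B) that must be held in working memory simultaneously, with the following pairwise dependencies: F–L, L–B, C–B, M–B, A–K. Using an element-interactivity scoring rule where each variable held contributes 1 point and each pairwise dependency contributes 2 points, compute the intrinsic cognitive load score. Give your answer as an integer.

Count of variables held simultaneously: 8.
Count of pairwise dependencies listed: 5.
Element contribution: 8 × 1 = 8.
Interaction contribution: 5 × 2 = 10.
Intrinsic load = 8 + 10 = 18.

18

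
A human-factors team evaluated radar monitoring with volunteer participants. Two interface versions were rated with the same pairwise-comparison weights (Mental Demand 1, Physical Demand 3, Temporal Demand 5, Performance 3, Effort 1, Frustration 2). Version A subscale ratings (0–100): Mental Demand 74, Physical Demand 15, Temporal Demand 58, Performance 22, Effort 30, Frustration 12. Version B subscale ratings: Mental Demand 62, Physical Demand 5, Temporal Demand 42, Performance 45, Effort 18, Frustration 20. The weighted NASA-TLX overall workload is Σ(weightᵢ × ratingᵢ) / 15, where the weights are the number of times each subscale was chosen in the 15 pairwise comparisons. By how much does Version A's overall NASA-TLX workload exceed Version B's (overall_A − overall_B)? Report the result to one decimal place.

3.3

Version A weighted sum = 1·74 + 3·15 + 5·58 + 3·22 + 1·30 + 2·12 = 74 + 45 + 290 + 66 + 30 + 24 = 529; overall_A = 529/15 = 35.2667.
Version B weighted sum = 1·62 + 3·5 + 5·42 + 3·45 + 1·18 + 2·20 = 62 + 15 + 210 + 135 + 18 + 40 = 480; overall_B = 480/15 = 32.0000.
Difference = 35.2667 − 32.0000 = 3.2667 ≈ 3.3.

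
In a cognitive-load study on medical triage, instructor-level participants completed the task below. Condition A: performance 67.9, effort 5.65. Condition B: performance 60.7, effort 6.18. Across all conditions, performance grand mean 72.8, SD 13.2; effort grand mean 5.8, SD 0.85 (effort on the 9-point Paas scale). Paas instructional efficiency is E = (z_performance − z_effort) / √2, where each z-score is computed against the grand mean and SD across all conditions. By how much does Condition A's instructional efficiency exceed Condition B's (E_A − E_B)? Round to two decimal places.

0.83

Condition A: z_P = (67.9 − 72.8)/13.2 = -0.3712; z_E = (5.65 − 5.8)/0.85 = -0.1765; E_A = (-0.3712 − (-0.1765))/√2 = -0.1377.
Condition B: z_P = (60.7 − 72.8)/13.2 = -0.9167; z_E = (6.18 − 5.8)/0.85 = 0.4471; E_B = (-0.9167 − 0.4471)/√2 = -0.9644.
E_A − E_B = -0.1377 − (-0.9644) = 0.8267 ≈ 0.83.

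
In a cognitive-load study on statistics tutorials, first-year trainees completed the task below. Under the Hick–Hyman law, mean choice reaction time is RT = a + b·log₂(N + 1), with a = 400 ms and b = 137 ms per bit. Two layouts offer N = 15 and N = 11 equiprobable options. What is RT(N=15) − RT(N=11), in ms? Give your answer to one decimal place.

RT(15) = 400 + 137·log₂(16) = 400 + 137·4.0000 = 948.0000 ms.
RT(11) = 400 + 137·log₂(12) = 400 + 137·3.5850 = 891.1450 ms.
Difference = 948.0000 − 891.1450 = 56.8550 ≈ 56.9 ms.

56.9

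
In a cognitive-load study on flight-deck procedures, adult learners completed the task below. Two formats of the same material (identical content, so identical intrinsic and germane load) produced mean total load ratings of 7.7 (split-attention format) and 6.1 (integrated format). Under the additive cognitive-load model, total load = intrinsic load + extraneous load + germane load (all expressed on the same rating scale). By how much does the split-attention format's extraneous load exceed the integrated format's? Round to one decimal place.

1.6

Intrinsic and germane load are equal across formats, so the difference in total load equals the difference in extraneous load.
Extraneous-load difference = 7.7 − 6.1 = 1.6.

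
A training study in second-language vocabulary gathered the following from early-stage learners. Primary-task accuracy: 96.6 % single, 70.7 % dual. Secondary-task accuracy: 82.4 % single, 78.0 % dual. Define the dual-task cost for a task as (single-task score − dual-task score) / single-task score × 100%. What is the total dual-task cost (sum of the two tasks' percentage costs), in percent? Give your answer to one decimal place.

Primary cost = (96.6 − 70.7) / 96.6 × 100% = 26.8116%.
Secondary cost = (82.4 − 78.0) / 82.4 × 100% = 5.3398%.
Total = 26.8116% + 5.3398% = 32.1514% ≈ 32.2%.

32.2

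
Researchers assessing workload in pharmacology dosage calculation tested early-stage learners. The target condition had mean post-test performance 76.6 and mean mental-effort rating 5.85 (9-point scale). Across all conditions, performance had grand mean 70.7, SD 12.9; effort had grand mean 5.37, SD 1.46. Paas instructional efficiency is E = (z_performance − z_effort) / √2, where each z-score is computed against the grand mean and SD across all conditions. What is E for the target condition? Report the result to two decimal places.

z_performance = (76.6 − 70.7) / 12.9 = 5.9000 / 12.9 = 0.4574.
z_effort = (5.85 − 5.37) / 1.46 = 0.4800 / 1.46 = 0.3288.
z_P − z_E = 0.4574 − 0.3288 = 0.1286.
E = 0.1286 / √2 = 0.1286 / 1.41421 = 0.0909 ≈ 0.09.

0.09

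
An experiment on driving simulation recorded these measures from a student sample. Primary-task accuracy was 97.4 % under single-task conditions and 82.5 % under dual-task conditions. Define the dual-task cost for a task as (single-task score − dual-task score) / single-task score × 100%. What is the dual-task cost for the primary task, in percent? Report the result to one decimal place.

Cost = (97.4 − 82.5) / 97.4 × 100%
     = 14.9000 / 97.4 × 100% = 15.2977%.
≈ 15.3%.

15.3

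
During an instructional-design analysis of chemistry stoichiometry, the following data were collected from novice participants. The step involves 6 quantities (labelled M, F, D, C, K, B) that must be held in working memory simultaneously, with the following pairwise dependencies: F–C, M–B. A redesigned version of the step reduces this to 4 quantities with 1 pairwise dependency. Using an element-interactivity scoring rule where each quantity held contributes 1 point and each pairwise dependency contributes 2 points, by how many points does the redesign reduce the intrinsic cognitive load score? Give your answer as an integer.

Original: 6 × 1 + 2 × 2 = 6 + 4 = 10.
Redesigned: 4 × 1 + 1 × 2 = 4 + 2 = 6.
Reduction = 10 − 6 = 4.

4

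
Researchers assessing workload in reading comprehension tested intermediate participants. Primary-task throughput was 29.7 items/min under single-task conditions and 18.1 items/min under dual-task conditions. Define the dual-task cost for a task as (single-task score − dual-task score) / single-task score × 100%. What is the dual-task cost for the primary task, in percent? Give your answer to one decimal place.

Cost = (29.7 − 18.1) / 29.7 × 100%
     = 11.6000 / 29.7 × 100% = 39.0572%.
≈ 39.1%.

39.1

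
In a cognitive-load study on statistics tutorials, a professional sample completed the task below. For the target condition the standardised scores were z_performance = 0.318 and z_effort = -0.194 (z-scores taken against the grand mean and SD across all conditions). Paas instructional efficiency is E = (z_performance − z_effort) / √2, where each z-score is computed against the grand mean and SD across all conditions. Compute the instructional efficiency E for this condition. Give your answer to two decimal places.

0.36

z_P − z_E = 0.318 − (-0.194) = 0.5120.
E = 0.5120 / √2 = 0.5120 / 1.41421 = 0.3620 ≈ 0.36.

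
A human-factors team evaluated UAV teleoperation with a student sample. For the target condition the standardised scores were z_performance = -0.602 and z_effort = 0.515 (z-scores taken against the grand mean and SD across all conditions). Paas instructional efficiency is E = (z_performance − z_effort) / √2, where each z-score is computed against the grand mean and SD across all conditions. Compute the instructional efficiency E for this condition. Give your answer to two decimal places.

-0.79

z_P − z_E = -0.602 − 0.515 = -1.1170.
E = -1.1170 / √2 = -1.1170 / 1.41421 = -0.7898 ≈ -0.79.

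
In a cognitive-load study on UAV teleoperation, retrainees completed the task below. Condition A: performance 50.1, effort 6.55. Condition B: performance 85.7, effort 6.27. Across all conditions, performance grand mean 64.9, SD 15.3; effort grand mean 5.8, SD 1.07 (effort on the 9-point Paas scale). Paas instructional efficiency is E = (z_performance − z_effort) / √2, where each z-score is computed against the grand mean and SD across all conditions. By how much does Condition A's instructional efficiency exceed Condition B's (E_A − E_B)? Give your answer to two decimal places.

Condition A: z_P = (50.1 − 64.9)/15.3 = -0.9673; z_E = (6.55 − 5.8)/1.07 = 0.7009; E_A = (-0.9673 − 0.7009)/√2 = -1.1796.
Condition B: z_P = (85.7 − 64.9)/15.3 = 1.3595; z_E = (6.27 − 5.8)/1.07 = 0.4393; E_B = (1.3595 − 0.4393)/√2 = 0.6507.
E_A − E_B = -1.1796 − 0.6507 = -1.8303 ≈ -1.83.

-1.83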